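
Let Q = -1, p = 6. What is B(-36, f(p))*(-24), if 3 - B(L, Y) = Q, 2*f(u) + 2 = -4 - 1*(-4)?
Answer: -96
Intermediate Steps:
f(u) = -1 (f(u) = -1 + (-4 - 1*(-4))/2 = -1 + (-4 + 4)/2 = -1 + (1/2)*0 = -1 + 0 = -1)
B(L, Y) = 4 (B(L, Y) = 3 - 1*(-1) = 3 + 1 = 4)
B(-36, f(p))*(-24) = 4*(-24) = -96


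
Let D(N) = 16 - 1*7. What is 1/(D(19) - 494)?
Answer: -1/485 ≈ -0.0020619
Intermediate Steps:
D(N) = 9 (D(N) = 16 - 7 = 9)
1/(D(19) - 494) = 1/(9 - 494) = 1/(-485) = -1/485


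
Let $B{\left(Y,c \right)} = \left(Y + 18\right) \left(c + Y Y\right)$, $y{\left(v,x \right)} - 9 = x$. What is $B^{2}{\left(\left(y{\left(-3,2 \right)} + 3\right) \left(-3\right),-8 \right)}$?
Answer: $1776116736$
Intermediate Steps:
$y{\left(v,x \right)} = 9 + x$
$B{\left(Y,c \right)} = \left(18 + Y\right) \left(c + Y^{2}\right)$
$B^{2}{\left(\left(y{\left(-3,2 \right)} + 3\right) \left(-3\right),-8 \right)} = \left(\left(\left(\left(9 + 2\right) + 3\right) \left(-3\right)\right)^{3} + 18 \left(-8\right) + 18 \left(\left(\left(9 + 2\right) + 3\right) \left(-3\right)\right)^{2} + \left(\left(9 + 2\right) + 3\right) \left(-3\right) \left(-8\right)\right)^{2} = \left(\left(\left(11 + 3\right) \left(-3\right)\right)^{3} - 144 + 18 \left(\left(11 + 3\right) \left(-3\right)\right)^{2} + \left(11 + 3\right) \left(-3\right) \left(-8\right)\right)^{2} = \left(\left(14 \left(-3\right)\right)^{3} - 144 + 18 \left(14 \left(-3\right)\right)^{2} + 14 \left(-3\right) \left(-8\right)\right)^{2} = \left(\left(-42\right)^{3} - 144 + 18 \left(-42\right)^{2} - -336\right)^{2} = \left(-74088 - 144 + 18 \cdot 1764 + 336\right)^{2} = \left(-74088 - 144 + 31752 + 336\right)^{2} = \left(-42144\right)^{2} = 1776116736$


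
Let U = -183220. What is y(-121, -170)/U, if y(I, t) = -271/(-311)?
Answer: -271/56981420 ≈ -4.7559e-6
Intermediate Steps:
y(I, t) = 271/311 (y(I, t) = -271*(-1/311) = 271/311)
y(-121, -170)/U = (271/311)/(-183220) = (271/311)*(-1/183220) = -271/56981420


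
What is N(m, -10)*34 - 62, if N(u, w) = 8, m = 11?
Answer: 210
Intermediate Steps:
N(m, -10)*34 - 62 = 8*34 - 62 = 272 - 62 = 210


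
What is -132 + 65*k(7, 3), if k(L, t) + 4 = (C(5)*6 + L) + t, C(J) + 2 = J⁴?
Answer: 243228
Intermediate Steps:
C(J) = -2 + J⁴
k(L, t) = 3734 + L + t (k(L, t) = -4 + (((-2 + 5⁴)*6 + L) + t) = -4 + (((-2 + 625)*6 + L) + t) = -4 + ((623*6 + L) + t) = -4 + ((3738 + L) + t) = -4 + (3738 + L + t) = 3734 + L + t)
-132 + 65*k(7, 3) = -132 + 65*(3734 + 7 + 3) = -132 + 65*3744 = -132 + 243360 = 243228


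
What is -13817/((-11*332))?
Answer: 13817/3652 ≈ 3.7834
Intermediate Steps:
-13817/((-11*332)) = -13817/(-3652) = -13817*(-1/3652) = 13817/3652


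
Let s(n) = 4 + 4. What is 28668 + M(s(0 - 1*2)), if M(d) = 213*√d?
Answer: 28668 + 426*√2 ≈ 29270.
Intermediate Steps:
s(n) = 8
28668 + M(s(0 - 1*2)) = 28668 + 213*√8 = 28668 + 213*(2*√2) = 28668 + 426*√2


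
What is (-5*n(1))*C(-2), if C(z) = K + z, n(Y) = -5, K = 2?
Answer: 0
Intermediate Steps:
C(z) = 2 + z
(-5*n(1))*C(-2) = (-5*(-5))*(2 - 2) = 25*0 = 0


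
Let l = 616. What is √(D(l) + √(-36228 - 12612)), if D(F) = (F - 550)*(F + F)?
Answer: √(81312 + 2*I*√12210) ≈ 285.15 + 0.388*I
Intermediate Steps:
D(F) = 2*F*(-550 + F) (D(F) = (-550 + F)*(2*F) = 2*F*(-550 + F))
√(D(l) + √(-36228 - 12612)) = √(2*616*(-550 + 616) + √(-36228 - 12612)) = √(2*616*66 + √(-48840)) = √(81312 + 2*I*√12210)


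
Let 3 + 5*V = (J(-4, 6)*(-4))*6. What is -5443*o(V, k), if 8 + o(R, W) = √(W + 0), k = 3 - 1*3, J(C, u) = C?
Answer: 43544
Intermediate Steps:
k = 0 (k = 3 - 3 = 0)
V = 93/5 (V = -⅗ + (-4*(-4)*6)/5 = -⅗ + (16*6)/5 = -⅗ + (⅕)*96 = -⅗ + 96/5 = 93/5 ≈ 18.600)
o(R, W) = -8 + √W (o(R, W) = -8 + √(W + 0) = -8 + √W)
-5443*o(V, k) = -5443*(-8 + √0) = -5443*(-8 + 0) = -5443*(-8) = 43544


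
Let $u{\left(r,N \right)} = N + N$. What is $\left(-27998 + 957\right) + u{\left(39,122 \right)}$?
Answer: $-26797$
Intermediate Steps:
$u{\left(r,N \right)} = 2 N$
$\left(-27998 + 957\right) + u{\left(39,122 \right)} = \left(-27998 + 957\right) + 2 \cdot 122 = -27041 + 244 = -26797$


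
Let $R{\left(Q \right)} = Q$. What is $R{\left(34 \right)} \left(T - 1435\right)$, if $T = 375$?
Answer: $-36040$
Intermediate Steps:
$R{\left(34 \right)} \left(T - 1435\right) = 34 \left(375 - 1435\right) = 34 \left(-1060\right) = -36040$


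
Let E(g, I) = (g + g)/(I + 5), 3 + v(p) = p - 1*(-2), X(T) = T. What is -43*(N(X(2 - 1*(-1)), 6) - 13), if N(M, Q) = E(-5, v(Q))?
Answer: 602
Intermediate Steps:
v(p) = -1 + p (v(p) = -3 + (p - 1*(-2)) = -3 + (p + 2) = -3 + (2 + p) = -1 + p)
E(g, I) = 2*g/(5 + I) (E(g, I) = (2*g)/(5 + I) = 2*g/(5 + I))
N(M, Q) = -10/(4 + Q) (N(M, Q) = 2*(-5)/(5 + (-1 + Q)) = 2*(-5)/(4 + Q) = -10/(4 + Q))
-43*(N(X(2 - 1*(-1)), 6) - 13) = -43*(-10/(4 + 6) - 13) = -43*(-10/10 - 13) = -43*(-10*⅒ - 13) = -43*(-1 - 13) = -43*(-14) = 602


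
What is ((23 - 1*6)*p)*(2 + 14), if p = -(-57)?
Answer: 15504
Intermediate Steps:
p = 57 (p = -19*(-3) = 57)
((23 - 1*6)*p)*(2 + 14) = ((23 - 1*6)*57)*(2 + 14) = ((23 - 6)*57)*16 = (17*57)*16 = 969*16 = 15504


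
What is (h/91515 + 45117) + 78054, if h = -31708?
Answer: 11271962357/91515 ≈ 1.2317e+5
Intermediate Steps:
(h/91515 + 45117) + 78054 = (-31708/91515 + 45117) + 78054 = 4128850547/91515 + 78054 = 11271962357/91515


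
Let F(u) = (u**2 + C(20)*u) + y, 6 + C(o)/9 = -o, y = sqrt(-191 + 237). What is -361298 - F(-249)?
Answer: -481565 - sqrt(46) ≈ -4.8157e+5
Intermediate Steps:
y = sqrt(46) ≈ 6.7823
C(o) = -54 - 9*o (C(o) = -54 + 9*(-o) = -54 - 9*o)
F(u) = sqrt(46) + u**2 - 234*u (F(u) = (u**2 + (-54 - 9*20)*u) + sqrt(46) = (u**2 + (-54 - 180)*u) + sqrt(46) = (u**2 - 234*u) + sqrt(46) = sqrt(46) + u**2 - 234*u)
-361298 - F(-249) = -361298 - (sqrt(46) + (-249)**2 - 234*(-249)) = -361298 - (sqrt(46) + 62001 + 58266) = -361298 - (120267 + sqrt(46)) = -361298 + (-120267 - sqrt(46)) = -481565 - sqrt(46)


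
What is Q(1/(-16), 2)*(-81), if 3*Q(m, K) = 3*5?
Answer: -405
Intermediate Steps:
Q(m, K) = 5 (Q(m, K) = (3*5)/3 = (1/3)*15 = 5)
Q(1/(-16), 2)*(-81) = 5*(-81) = -405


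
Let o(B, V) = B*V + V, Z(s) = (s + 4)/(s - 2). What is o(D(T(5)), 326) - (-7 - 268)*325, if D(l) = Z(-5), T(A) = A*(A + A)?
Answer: 628233/7 ≈ 89748.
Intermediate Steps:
T(A) = 2*A**2 (T(A) = A*(2*A) = 2*A**2)
Z(s) = (4 + s)/(-2 + s)
D(l) = 1/7 (D(l) = (4 - 5)/(-2 - 5) = -1/(-7) = -1/7*(-1) = 1/7)
o(B, V) = V + B*V
o(D(T(5)), 326) - (-7 - 268)*325 = 326*(1 + 1/7) - (-7 - 268)*325 = 326*(8/7) - (-275)*325 = 2608/7 - 1*(-89375) = 2608/7 + 89375 = 628233/7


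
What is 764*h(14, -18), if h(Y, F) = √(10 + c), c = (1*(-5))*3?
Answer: 764*I*√5 ≈ 1708.4*I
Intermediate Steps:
c = -15 (c = -5*3 = -15)
h(Y, F) = I*√5 (h(Y, F) = √(10 - 15) = √(-5) = I*√5)
764*h(14, -18) = 764*(I*√5) = 764*I*√5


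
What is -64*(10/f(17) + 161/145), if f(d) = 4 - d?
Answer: -41152/1885 ≈ -21.831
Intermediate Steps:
-64*(10/f(17) + 161/145) = -64*(10/(4 - 1*17) + 161/145) = -64*(10/(4 - 17) + 161*(1/145)) = -64*(10/(-13) + 161/145) = -64*(10*(-1/13) + 161/145) = -64*(-10/13 + 161/145) = -64*643/1885 = -41152/1885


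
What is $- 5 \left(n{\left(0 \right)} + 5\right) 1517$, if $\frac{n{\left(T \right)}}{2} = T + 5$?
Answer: $-113775$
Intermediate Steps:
$n{\left(T \right)} = 10 + 2 T$ ($n{\left(T \right)} = 2 \left(T + 5\right) = 2 \left(5 + T\right) = 10 + 2 T$)
$- 5 \left(n{\left(0 \right)} + 5\right) 1517 = - 5 \left(\left(10 + 2 \cdot 0\right) + 5\right) 1517 = - 5 \left(\left(10 + 0\right) + 5\right) 1517 = - 5 \left(10 + 5\right) 1517 = \left(-5\right) 15 \cdot 1517 = \left(-75\right) 1517 = -113775$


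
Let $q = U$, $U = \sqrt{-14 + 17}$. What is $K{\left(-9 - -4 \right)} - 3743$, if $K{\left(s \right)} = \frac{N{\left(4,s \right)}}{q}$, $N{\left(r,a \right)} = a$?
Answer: $-3743 - \frac{5 \sqrt{3}}{3} \approx -3745.9$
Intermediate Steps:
$U = \sqrt{3} \approx 1.732$
$q = \sqrt{3} \approx 1.732$
$K{\left(s \right)} = \frac{s \sqrt{3}}{3}$ ($K{\left(s \right)} = \frac{s}{\sqrt{3}} = s \frac{\sqrt{3}}{3} = \frac{s \sqrt{3}}{3}$)
$K{\left(-9 - -4 \right)} - 3743 = \frac{\left(-9 - -4\right) \sqrt{3}}{3} - 3743 = \frac{\left(-9 + 4\right) \sqrt{3}}{3} - 3743 = \frac{1}{3} \left(-5\right) \sqrt{3} - 3743 = - \frac{5 \sqrt{3}}{3} - 3743 = -3743 - \frac{5 \sqrt{3}}{3}$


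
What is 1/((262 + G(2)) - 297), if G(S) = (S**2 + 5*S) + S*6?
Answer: -1/9 ≈ -0.11111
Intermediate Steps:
G(S) = S**2 + 11*S (G(S) = (S**2 + 5*S) + 6*S = S**2 + 11*S)
1/((262 + G(2)) - 297) = 1/((262 + 2*(11 + 2)) - 297) = 1/((262 + 2*13) - 297) = 1/((262 + 26) - 297) = 1/(288 - 297) = 1/(-9) = -1/9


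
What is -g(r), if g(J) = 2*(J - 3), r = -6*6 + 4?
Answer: 70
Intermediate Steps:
r = -32 (r = -36 + 4 = -32)
g(J) = -6 + 2*J (g(J) = 2*(-3 + J) = -6 + 2*J)
-g(r) = -(-6 + 2*(-32)) = -(-6 - 64) = -1*(-70) = 70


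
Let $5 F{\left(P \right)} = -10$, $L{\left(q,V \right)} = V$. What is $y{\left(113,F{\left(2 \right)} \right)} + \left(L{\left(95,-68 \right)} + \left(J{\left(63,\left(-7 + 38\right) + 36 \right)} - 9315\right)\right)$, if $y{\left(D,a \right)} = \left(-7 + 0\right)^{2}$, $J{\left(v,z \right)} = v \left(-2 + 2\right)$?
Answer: $-9334$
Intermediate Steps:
$F{\left(P \right)} = -2$ ($F{\left(P \right)} = \frac{1}{5} \left(-10\right) = -2$)
$J{\left(v,z \right)} = 0$ ($J{\left(v,z \right)} = v 0 = 0$)
$y{\left(D,a \right)} = 49$ ($y{\left(D,a \right)} = \left(-7\right)^{2} = 49$)
$y{\left(113,F{\left(2 \right)} \right)} + \left(L{\left(95,-68 \right)} + \left(J{\left(63,\left(-7 + 38\right) + 36 \right)} - 9315\right)\right) = 49 + \left(-68 + \left(0 - 9315\right)\right) = 49 - 9383 = -9334$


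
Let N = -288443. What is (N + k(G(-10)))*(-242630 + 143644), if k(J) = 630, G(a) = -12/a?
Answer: 28489457618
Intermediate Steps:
(N + k(G(-10)))*(-242630 + 143644) = (-288443 + 630)*(-242630 + 143644) = -287813*(-98986) = 28489457618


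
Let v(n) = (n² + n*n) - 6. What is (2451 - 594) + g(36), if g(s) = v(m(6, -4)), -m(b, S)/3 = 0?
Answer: 1851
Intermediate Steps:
m(b, S) = 0 (m(b, S) = -3*0 = 0)
v(n) = -6 + 2*n² (v(n) = (n² + n²) - 6 = 2*n² - 6 = -6 + 2*n²)
g(s) = -6 (g(s) = -6 + 2*0² = -6 + 2*0 = -6 + 0 = -6)
(2451 - 594) + g(36) = (2451 - 594) - 6 = 1857 - 6 = 1851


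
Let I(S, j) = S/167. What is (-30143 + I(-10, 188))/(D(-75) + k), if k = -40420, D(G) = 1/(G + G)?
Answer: 755083650/1012521167 ≈ 0.74575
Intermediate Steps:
I(S, j) = S/167 (I(S, j) = S*(1/167) = S/167)
D(G) = 1/(2*G)
(-30143 + I(-10, 188))/(D(-75) + k) = (-30143 + (1/167)*(-10))/((1/2)/(-75) - 40420) = (-30143 - 10/167)/((1/2)*(-1/75) - 40420) = -5033891/(167*(-1/150 - 40420)) = -5033891/(167*(-6063001/150)) = -5033891/167*(-150/6063001) = 755083650/1012521167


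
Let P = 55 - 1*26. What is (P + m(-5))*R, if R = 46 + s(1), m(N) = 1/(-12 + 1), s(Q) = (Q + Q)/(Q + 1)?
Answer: 14946/11 ≈ 1358.7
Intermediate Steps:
s(Q) = 2*Q/(1 + Q) (s(Q) = (2*Q)/(1 + Q) = 2*Q/(1 + Q))
P = 29 (P = 55 - 26 = 29)
m(N) = -1/11 (m(N) = 1/(-11) = -1/11)
R = 47 (R = 46 + 2*1/(1 + 1) = 46 + 2*1/2 = 46 + 2*1*(½) = 46 + 1 = 47)
(P + m(-5))*R = (29 - 1/11)*47 = (318/11)*47 = 14946/11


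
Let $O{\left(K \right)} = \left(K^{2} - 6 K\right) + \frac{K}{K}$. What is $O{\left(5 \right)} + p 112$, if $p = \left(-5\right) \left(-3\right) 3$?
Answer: $5036$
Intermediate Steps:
$p = 45$ ($p = 15 \cdot 3 = 45$)
$O{\left(K \right)} = 1 + K^{2} - 6 K$ ($O{\left(K \right)} = \left(K^{2} - 6 K\right) + 1 = 1 + K^{2} - 6 K$)
$O{\left(5 \right)} + p 112 = \left(1 + 5^{2} - 30\right) + 45 \cdot 112 = \left(1 + 25 - 30\right) + 5040 = -4 + 5040 = 5036$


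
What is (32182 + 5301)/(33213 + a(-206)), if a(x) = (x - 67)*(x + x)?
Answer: 37483/145689 ≈ 0.25728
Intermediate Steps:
a(x) = 2*x*(-67 + x) (a(x) = (-67 + x)*(2*x) = 2*x*(-67 + x))
(32182 + 5301)/(33213 + a(-206)) = (32182 + 5301)/(33213 + 2*(-206)*(-67 - 206)) = 37483/(33213 + 2*(-206)*(-273)) = 37483/(33213 + 112476) = 37483/145689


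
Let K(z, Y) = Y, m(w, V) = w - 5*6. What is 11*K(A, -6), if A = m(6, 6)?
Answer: -66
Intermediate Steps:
m(w, V) = -30 + w (m(w, V) = w - 30 = -30 + w)
A = -24 (A = -30 + 6 = -24)
11*K(A, -6) = 11*(-6) = -66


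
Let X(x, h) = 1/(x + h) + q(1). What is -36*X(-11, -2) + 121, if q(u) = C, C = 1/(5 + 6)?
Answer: 17231/143 ≈ 120.50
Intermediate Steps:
C = 1/11 ≈ 0.090909
q(u) = 1/11
X(x, h) = 1/11 + 1/(h + x) (X(x, h) = 1/(x + h) + 1/11 = 1/(h + x) + 1/11 = 1/11 + 1/(h + x))
-36*X(-11, -2) + 121 = -36*(11 - 2 - 11)/(11*(-2 - 11)) + 121 = -36*(-2)/(11*(-13)) + 121 = -36*(-1)*(-2)/(11*13) + 121 = -36*2/143 + 121 = -72/143 + 121 = 17231/143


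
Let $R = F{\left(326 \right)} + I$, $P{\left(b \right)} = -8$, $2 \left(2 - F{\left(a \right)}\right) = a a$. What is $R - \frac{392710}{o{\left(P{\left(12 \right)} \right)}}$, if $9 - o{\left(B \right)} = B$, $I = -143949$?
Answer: $- \frac{3743155}{17} \approx -2.2019 \cdot 10^{5}$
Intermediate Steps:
$F{\left(a \right)} = 2 - \frac{a^{2}}{2}$ ($F{\left(a \right)} = 2 - \frac{a a}{2} = 2 - \frac{a^{2}}{2}$)
$o{\left(B \right)} = 9 - B$
$R = -197085$ ($R = \left(2 - \frac{326^{2}}{2}\right) - 143949 = \left(2 - 53138\right) - 143949 = -53136 - 143949 = -197085$)
$R - \frac{392710}{o{\left(P{\left(12 \right)} \right)}} = -197085 - \frac{392710}{9 - -8} = -197085 - \frac{392710}{9 + 8} = -197085 - \frac{392710}{17} = - \frac{3743155}{17}$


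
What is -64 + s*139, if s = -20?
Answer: -2844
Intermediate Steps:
-64 + s*139 = -64 - 20*139 = -64 - 2780 = -2844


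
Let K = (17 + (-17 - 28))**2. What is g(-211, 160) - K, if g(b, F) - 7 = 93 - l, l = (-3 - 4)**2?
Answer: -733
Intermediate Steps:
l = 49 (l = (-7)**2 = 49)
g(b, F) = 51 (g(b, F) = 7 + (93 - 1*49) = 7 + (93 - 49) = 7 + 44 = 51)
K = 784 (K = (17 - 45)**2 = (-28)**2 = 784)
g(-211, 160) - K = 51 - 1*784 = 51 - 784 = -733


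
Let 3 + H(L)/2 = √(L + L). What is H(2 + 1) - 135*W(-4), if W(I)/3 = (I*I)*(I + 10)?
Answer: -38886 + 2*√6 ≈ -38881.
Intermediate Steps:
W(I) = 3*I²*(10 + I) (W(I) = 3*((I*I)*(I + 10)) = 3*(I²*(10 + I)) = 3*I²*(10 + I))
H(L) = -6 + 2*√2*√L (H(L) = -6 + 2*√(L + L) = -6 + 2*√(2*L) = -6 + 2*(√2*√L) = -6 + 2*√2*√L)
H(2 + 1) - 135*W(-4) = (-6 + 2*√2*√(2 + 1)) - 405*(-4)²*(10 - 4) = (-6 + 2*√2*√3) - 405*16*6 = (-6 + 2*√6) - 135*288 = (-6 + 2*√6) - 38880 = -38886 + 2*√6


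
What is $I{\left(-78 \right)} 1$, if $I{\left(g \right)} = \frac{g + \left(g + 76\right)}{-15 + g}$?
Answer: $\frac{80}{93} \approx 0.86022$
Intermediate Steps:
$I{\left(g \right)} = \frac{76 + 2 g}{-15 + g}$ ($I{\left(g \right)} = \frac{g + \left(76 + g\right)}{-15 + g} = \frac{76 + 2 g}{-15 + g}$)
$I{\left(-78 \right)} 1 = \frac{2 \left(38 - 78\right)}{-15 - 78} \cdot 1 = 2 \frac{1}{-93} \left(-40\right) 1 = 2 \left(- \frac{1}{93}\right) \left(-40\right) 1 = \frac{80}{93} \cdot 1 = \frac{80}{93}$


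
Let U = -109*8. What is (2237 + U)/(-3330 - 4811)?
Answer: -195/1163 ≈ -0.16767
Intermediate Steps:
U = -872
(2237 + U)/(-3330 - 4811) = (2237 - 872)/(-3330 - 4811) = 1365/(-8141) = 1365*(-1/8141) = -195/1163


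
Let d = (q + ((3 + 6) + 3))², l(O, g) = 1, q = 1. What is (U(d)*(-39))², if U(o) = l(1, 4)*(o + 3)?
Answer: 44997264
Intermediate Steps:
d = 169 (d = (1 + ((3 + 6) + 3))² = (1 + (9 + 3))² = (1 + 12)² = 13² = 169)
U(o) = 3 + o (U(o) = 1*(o + 3) = 1*(3 + o) = 3 + o)
(U(d)*(-39))² = ((3 + 169)*(-39))² = (172*(-39))² = (-6708)² = 44997264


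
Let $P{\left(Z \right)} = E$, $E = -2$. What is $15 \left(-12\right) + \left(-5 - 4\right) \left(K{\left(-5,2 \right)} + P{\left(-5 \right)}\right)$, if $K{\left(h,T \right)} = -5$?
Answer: $-117$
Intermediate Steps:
$P{\left(Z \right)} = -2$
$15 \left(-12\right) + \left(-5 - 4\right) \left(K{\left(-5,2 \right)} + P{\left(-5 \right)}\right) = 15 \left(-12\right) + \left(-5 - 4\right) \left(-5 - 2\right) = -180 - -63 = -180 + 63 = -117$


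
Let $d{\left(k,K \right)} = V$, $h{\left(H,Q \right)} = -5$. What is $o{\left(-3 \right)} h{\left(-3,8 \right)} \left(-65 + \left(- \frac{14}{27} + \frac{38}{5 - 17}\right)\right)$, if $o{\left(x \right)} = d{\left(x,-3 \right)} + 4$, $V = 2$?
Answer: $\frac{18545}{9} \approx 2060.6$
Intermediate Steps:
$d{\left(k,K \right)} = 2$
$o{\left(x \right)} = 6$ ($o{\left(x \right)} = 2 + 4 = 6$)
$o{\left(-3 \right)} h{\left(-3,8 \right)} \left(-65 + \left(- \frac{14}{27} + \frac{38}{5 - 17}\right)\right) = 6 \left(- 5 \left(-65 + \left(- \frac{14}{27} + \frac{38}{5 - 17}\right)\right)\right) = 6 \left(- 5 \left(-65 + \left(\left(-14\right) \frac{1}{27} + \frac{38}{5 - 17}\right)\right)\right) = 6 \left(- 5 \left(-65 + \left(- \frac{14}{27} + \frac{38}{-12}\right)\right)\right) = 6 \left(- 5 \left(-65 + \left(- \frac{14}{27} + 38 \left(- \frac{1}{12}\right)\right)\right)\right) = 6 \left(- 5 \left(-65 - \frac{199}{54}\right)\right) = 6 \left(\left(-5\right) \left(- \frac{3709}{54}\right)\right) = 6 \cdot \frac{18545}{54} = \frac{18545}{9}$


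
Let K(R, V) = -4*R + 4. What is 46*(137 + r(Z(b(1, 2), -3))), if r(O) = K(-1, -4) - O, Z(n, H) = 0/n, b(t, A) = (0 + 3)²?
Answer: 6670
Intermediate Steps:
K(R, V) = 4 - 4*R
b(t, A) = 9 (b(t, A) = 3² = 9)
Z(n, H) = 0
r(O) = 8 - O (r(O) = (4 - 4*(-1)) - O = (4 + 4) - O = 8 - O)
46*(137 + r(Z(b(1, 2), -3))) = 46*(137 + (8 - 1*0)) = 46*(137 + (8 + 0)) = 46*(137 + 8) = 46*145 = 6670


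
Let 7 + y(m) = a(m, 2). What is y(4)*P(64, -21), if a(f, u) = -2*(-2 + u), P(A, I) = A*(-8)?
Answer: 3584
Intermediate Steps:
P(A, I) = -8*A
a(f, u) = 4 - 2*u
y(m) = -7 (y(m) = -7 + (4 - 2*2) = -7 + (4 - 4) = -7 + 0 = -7)
y(4)*P(64, -21) = -(-56)*64 = -7*(-512) = 3584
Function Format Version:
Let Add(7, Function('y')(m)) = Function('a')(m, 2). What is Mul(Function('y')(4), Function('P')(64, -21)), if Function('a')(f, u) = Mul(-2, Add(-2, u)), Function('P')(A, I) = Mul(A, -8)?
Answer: 3584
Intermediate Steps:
Function('P')(A, I) = Mul(-8, A)
Function('a')(f, u) = Add(4, Mul(-2, u))
Function('y')(m) = -7 (Function('y')(m) = Add(-7, Add(4, Mul(-2, 2))) = Add(-7, Add(4, -4)) = Add(-7, 0) = -7)
Mul(Function('y')(4), Function('P')(64, -21)) = Mul(-7, Mul(-8, 64)) = Mul(-7, -512) = 3584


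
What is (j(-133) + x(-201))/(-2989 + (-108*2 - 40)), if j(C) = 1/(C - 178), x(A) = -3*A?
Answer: -187532/1009195 ≈ -0.18582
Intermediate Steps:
j(C) = 1/(-178 + C)
(j(-133) + x(-201))/(-2989 + (-108*2 - 40)) = (1/(-178 - 133) - 3*(-201))/(-2989 + (-108*2 - 40)) = (1/(-311) + 603)/(-2989 + (-216 - 40)) = (-1/311 + 603)/(-2989 - 256) = (187532/311)/(-3245) = (187532/311)*(-1/3245) = -187532/1009195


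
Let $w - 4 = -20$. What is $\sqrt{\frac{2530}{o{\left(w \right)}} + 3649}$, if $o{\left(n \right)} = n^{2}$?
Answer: $\frac{\sqrt{936674}}{16} \approx 60.489$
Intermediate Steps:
$w = -16$ ($w = 4 - 20 = -16$)
$\sqrt{\frac{2530}{o{\left(w \right)}} + 3649} = \sqrt{\frac{2530}{\left(-16\right)^{2}} + 3649} = \sqrt{\frac{2530}{256} + 3649} = \sqrt{2530 \cdot \frac{1}{256} + 3649} = \sqrt{\frac{1265}{128} + 3649} = \sqrt{\frac{468337}{128}} = \frac{\sqrt{936674}}{16}$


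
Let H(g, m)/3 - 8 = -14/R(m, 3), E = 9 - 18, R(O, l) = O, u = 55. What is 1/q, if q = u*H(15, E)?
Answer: 3/4730 ≈ 0.00063425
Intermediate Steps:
E = -9
H(g, m) = 24 - 42/m (H(g, m) = 24 + 3*(-14/m) = 24 - 42/m)
q = 4730/3 (q = 55*(24 - 42/(-9)) = 55*(24 - 42*(-⅑)) = 55*(24 + 14/3) = 55*(86/3) = 4730/3 ≈ 1576.7)
1/q = 1/(4730/3) = 3/4730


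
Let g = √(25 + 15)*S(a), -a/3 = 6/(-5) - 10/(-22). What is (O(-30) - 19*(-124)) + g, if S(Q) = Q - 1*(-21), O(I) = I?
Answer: 2326 + 2556*√10/55 ≈ 2473.0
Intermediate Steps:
a = 123/55 (a = -3*(6/(-5) - 10/(-22)) = -3*(6*(-⅕) - 10*(-1/22)) = -3*(-6/5 + 5/11) = -3*(-41/55) = 123/55 ≈ 2.2364)
S(Q) = 21 + Q (S(Q) = Q + 21 = 21 + Q)
g = 2556*√10/55 (g = √(25 + 15)*(21 + 123/55) = √40*(1278/55) = (2*√10)*(1278/55) = 2556*√10/55 ≈ 146.96)
(O(-30) - 19*(-124)) + g = (-30 - 19*(-124)) + 2556*√10/55 = (-30 + 2356) + 2556*√10/55 = 2326 + 2556*√10/55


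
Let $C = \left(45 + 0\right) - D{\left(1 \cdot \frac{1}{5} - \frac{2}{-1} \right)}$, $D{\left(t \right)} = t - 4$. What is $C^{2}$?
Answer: $\frac{54756}{25} \approx 2190.2$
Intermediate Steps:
$D{\left(t \right)} = -4 + t$ ($D{\left(t \right)} = t - 4 = -4 + t$)
$C = \frac{234}{5}$ ($C = \left(45 + 0\right) - \left(-4 + \left(1 \cdot \frac{1}{5} - \frac{2}{-1}\right)\right) = 45 - \left(-4 + \left(1 \cdot \frac{1}{5} - -2\right)\right) = 45 - \left(-4 + \left(\frac{1}{5} + 2\right)\right) = 45 - \left(-4 + \frac{11}{5}\right) = 45 - - \frac{9}{5} = 45 + \frac{9}{5} = \frac{234}{5} \approx 46.8$)
$C^{2} = \left(\frac{234}{5}\right)^{2} = \frac{54756}{25}$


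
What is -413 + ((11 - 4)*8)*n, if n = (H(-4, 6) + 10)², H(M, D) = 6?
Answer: 13923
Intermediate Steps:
n = 256 (n = (6 + 10)² = 16² = 256)
-413 + ((11 - 4)*8)*n = -413 + ((11 - 4)*8)*256 = -413 + (7*8)*256 = -413 + 56*256 = -413 + 14336 = 13923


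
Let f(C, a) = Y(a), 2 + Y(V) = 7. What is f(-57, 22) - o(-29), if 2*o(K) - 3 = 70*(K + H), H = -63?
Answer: 6447/2 ≈ 3223.5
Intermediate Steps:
Y(V) = 5 (Y(V) = -2 + 7 = 5)
o(K) = -4407/2 + 35*K (o(K) = 3/2 + (70*(K - 63))/2 = 3/2 + (70*(-63 + K))/2 = 3/2 + (-4410 + 70*K)/2 = 3/2 + (-2205 + 35*K) = -4407/2 + 35*K)
f(C, a) = 5
f(-57, 22) - o(-29) = 5 - (-4407/2 + 35*(-29)) = 5 - (-4407/2 - 1015) = 5 - 1*(-6437/2) = 5 + 6437/2 = 6447/2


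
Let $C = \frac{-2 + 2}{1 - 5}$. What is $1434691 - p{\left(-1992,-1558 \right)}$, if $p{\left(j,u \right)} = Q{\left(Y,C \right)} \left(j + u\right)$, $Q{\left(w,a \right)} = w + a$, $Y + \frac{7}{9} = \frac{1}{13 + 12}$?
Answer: $\frac{12888647}{9} \approx 1.4321 \cdot 10^{6}$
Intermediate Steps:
$Y = - \frac{166}{225}$ ($Y = - \frac{7}{9} + \frac{1}{13 + 12} = - \frac{7}{9} + \frac{1}{25} = - \frac{166}{225} \approx -0.73778$)
$C = 0$ ($C = \frac{0}{-4} = 0 \left(- \frac{1}{4}\right) = 0$)
$Q{\left(w,a \right)} = a + w$
$p{\left(j,u \right)} = - \frac{166 j}{225} - \frac{166 u}{225}$ ($p{\left(j,u \right)} = \left(0 - \frac{166}{225}\right) \left(j + u\right) = - \frac{166 \left(j + u\right)}{225} = - \frac{166 j}{225} - \frac{166 u}{225}$)
$1434691 - p{\left(-1992,-1558 \right)} = 1434691 - \left(\left(- \frac{166}{225}\right) \left(-1992\right) - - \frac{258628}{225}\right) = 1434691 - \left(\frac{110224}{75} + \frac{258628}{225}\right) = 1434691 - \frac{23572}{9} = \frac{12888647}{9}$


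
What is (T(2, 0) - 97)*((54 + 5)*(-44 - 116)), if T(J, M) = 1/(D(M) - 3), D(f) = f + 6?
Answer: 2737600/3 ≈ 9.1253e+5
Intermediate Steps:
D(f) = 6 + f
T(J, M) = 1/(3 + M) (T(J, M) = 1/((6 + M) - 3) = 1/(3 + M))
(T(2, 0) - 97)*((54 + 5)*(-44 - 116)) = (1/(3 + 0) - 97)*((54 + 5)*(-44 - 116)) = (1/3 - 97)*(59*(-160)) = (⅓ - 97)*(-9440) = -290/3*(-9440) = 2737600/3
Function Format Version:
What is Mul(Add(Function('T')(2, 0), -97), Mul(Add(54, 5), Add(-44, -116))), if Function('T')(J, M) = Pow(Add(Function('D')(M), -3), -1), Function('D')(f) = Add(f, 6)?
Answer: Rational(2737600, 3) ≈ 9.1253e+5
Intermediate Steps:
Function('D')(f) = Add(6, f)
Function('T')(J, M) = Pow(Add(3, M), -1) (Function('T')(J, M) = Pow(Add(Add(6, M), -3), -1) = Pow(Add(3, M), -1))
Mul(Add(Function('T')(2, 0), -97), Mul(Add(54, 5), Add(-44, -116))) = Mul(Add(Pow(Add(3, 0), -1), -97), Mul(Add(54, 5), Add(-44, -116))) = Mul(Add(Pow(3, -1), -97), Mul(59, -160)) = Mul(Add(Rational(1, 3), -97), -9440) = Mul(Rational(-290, 3), -9440) = Rational(2737600, 3)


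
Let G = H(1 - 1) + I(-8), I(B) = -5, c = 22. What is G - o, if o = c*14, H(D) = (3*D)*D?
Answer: -313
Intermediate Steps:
H(D) = 3*D**2
o = 308 (o = 22*14 = 308)
G = -5 (G = 3*(1 - 1)**2 - 5 = 3*0**2 - 5 = 3*0 - 5 = 0 - 5 = -5)
G - o = -5 - 1*308 = -5 - 308 = -313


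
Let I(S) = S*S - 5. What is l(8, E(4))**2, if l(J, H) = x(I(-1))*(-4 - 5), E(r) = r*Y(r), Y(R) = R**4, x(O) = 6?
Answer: 2916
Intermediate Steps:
I(S) = -5 + S**2 (I(S) = S**2 - 5 = -5 + S**2)
E(r) = r**5 (E(r) = r*r**4 = r**5)
l(J, H) = -54 (l(J, H) = 6*(-4 - 5) = 6*(-9) = -54)
l(8, E(4))**2 = (-54)**2 = 2916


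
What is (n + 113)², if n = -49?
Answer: 4096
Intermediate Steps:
(n + 113)² = (-49 + 113)² = 64² = 4096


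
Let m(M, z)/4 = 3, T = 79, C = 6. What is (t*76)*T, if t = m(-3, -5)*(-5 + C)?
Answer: 72048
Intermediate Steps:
m(M, z) = 12 (m(M, z) = 4*3 = 12)
t = 12 (t = 12*(-5 + 6) = 12*1 = 12)
(t*76)*T = (12*76)*79 = 912*79 = 72048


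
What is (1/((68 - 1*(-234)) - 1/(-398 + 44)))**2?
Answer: 125316/11429534281 ≈ 1.0964e-5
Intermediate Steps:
(1/((68 - 1*(-234)) - 1/(-398 + 44)))**2 = (1/((68 + 234) - 1/(-354)))**2 = (1/(302 - 1*(-1/354)))**2 = (1/(302 + 1/354))**2 = (1/(106909/354))**2 = (354/106909)**2 = 125316/11429534281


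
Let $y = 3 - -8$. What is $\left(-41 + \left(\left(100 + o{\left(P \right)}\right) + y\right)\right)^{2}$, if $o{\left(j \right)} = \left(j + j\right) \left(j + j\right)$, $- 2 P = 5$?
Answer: $9025$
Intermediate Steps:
$P = - \frac{5}{2}$ ($P = \left(- \frac{1}{2}\right) 5 = - \frac{5}{2} \approx -2.5$)
$y = 11$ ($y = 3 + 8 = 11$)
$o{\left(j \right)} = 4 j^{2}$ ($o{\left(j \right)} = 2 j 2 j = 4 j^{2}$)
$\left(-41 + \left(\left(100 + o{\left(P \right)}\right) + y\right)\right)^{2} = \left(-41 + \left(\left(100 + 4 \left(- \frac{5}{2}\right)^{2}\right) + 11\right)\right)^{2} = \left(-41 + \left(\left(100 + 4 \cdot \frac{25}{4}\right) + 11\right)\right)^{2} = \left(-41 + \left(\left(100 + 25\right) + 11\right)\right)^{2} = \left(-41 + \left(125 + 11\right)\right)^{2} = \left(-41 + 136\right)^{2} = 95^{2} = 9025$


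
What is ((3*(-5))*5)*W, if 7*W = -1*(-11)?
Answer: -825/7 ≈ -117.86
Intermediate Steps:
W = 11/7 (W = (-1*(-11))/7 = (1/7)*11 = 11/7 ≈ 1.5714)
((3*(-5))*5)*W = ((3*(-5))*5)*(11/7) = -15*5*(11/7) = -75*11/7 = -825/7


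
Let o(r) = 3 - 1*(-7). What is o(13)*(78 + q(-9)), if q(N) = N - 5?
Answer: 640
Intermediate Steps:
q(N) = -5 + N
o(r) = 10 (o(r) = 3 + 7 = 10)
o(13)*(78 + q(-9)) = 10*(78 + (-5 - 9)) = 10*(78 - 14) = 10*64 = 640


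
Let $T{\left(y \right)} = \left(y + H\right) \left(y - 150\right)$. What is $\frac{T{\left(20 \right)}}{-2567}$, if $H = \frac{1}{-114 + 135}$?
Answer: $\frac{54730}{53907} \approx 1.0153$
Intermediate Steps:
$H = \frac{1}{21} \approx 0.047619$
$T{\left(y \right)} = \left(-150 + y\right) \left(\frac{1}{21} + y\right)$ ($T{\left(y \right)} = \left(y + \frac{1}{21}\right) \left(y - 150\right) = \left(\frac{1}{21} + y\right) \left(-150 + y\right) = \left(-150 + y\right) \left(\frac{1}{21} + y\right)$)
$\frac{T{\left(20 \right)}}{-2567} = \frac{- \frac{50}{7} + 20^{2} - \frac{62980}{21}}{-2567} = \left(- \frac{50}{7} + 400 - \frac{62980}{21}\right) \left(- \frac{1}{2567}\right) = \left(- \frac{54730}{21}\right) \left(- \frac{1}{2567}\right) = \frac{54730}{53907}$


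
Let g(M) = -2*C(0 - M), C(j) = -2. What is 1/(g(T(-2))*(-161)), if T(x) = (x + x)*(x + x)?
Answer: -1/644 ≈ -0.0015528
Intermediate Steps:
T(x) = 4*x² (T(x) = (2*x)*(2*x) = 4*x²)
g(M) = 4 (g(M) = -2*(-2) = 4)
1/(g(T(-2))*(-161)) = 1/(4*(-161)) = 1/(-644) = -1/644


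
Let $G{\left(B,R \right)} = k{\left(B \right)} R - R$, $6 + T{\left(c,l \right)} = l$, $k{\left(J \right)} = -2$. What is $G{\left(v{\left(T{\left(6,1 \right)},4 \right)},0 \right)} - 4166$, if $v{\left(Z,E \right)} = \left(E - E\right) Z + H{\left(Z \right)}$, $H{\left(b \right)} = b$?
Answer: $-4166$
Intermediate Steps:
$T{\left(c,l \right)} = -6 + l$
$v{\left(Z,E \right)} = Z$ ($v{\left(Z,E \right)} = \left(E - E\right) Z + Z = 0 Z + Z = 0 + Z = Z$)
$G{\left(B,R \right)} = - 3 R$ ($G{\left(B,R \right)} = - 2 R - R = - 3 R$)
$G{\left(v{\left(T{\left(6,1 \right)},4 \right)},0 \right)} - 4166 = \left(-3\right) 0 - 4166 = 0 - 4166 = -4166$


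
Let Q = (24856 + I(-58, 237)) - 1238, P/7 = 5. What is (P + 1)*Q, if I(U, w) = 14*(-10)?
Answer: 845208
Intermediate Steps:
P = 35 (P = 7*5 = 35)
I(U, w) = -140
Q = 23478 (Q = (24856 - 140) - 1238 = 24716 - 1238 = 23478)
(P + 1)*Q = (35 + 1)*23478 = 36*23478 = 845208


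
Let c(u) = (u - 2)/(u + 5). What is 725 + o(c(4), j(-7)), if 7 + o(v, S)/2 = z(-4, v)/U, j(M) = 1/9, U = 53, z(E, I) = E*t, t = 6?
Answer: 37635/53 ≈ 710.09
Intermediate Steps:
z(E, I) = 6*E (z(E, I) = E*6 = 6*E)
j(M) = 1/9
c(u) = (-2 + u)/(5 + u)
o(v, S) = -790/53 (o(v, S) = -14 + 2*((6*(-4))/53) = -14 + 2*(-24*1/53) = -14 + 2*(-24/53) = -14 - 48/53 = -790/53)
725 + o(c(4), j(-7)) = 725 - 790/53 = 37635/53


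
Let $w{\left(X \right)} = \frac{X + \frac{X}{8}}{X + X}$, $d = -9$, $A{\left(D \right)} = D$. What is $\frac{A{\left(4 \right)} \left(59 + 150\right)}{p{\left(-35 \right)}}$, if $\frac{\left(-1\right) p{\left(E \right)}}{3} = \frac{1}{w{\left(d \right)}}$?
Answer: $- \frac{627}{4} \approx -156.75$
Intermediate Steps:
$w{\left(X \right)} = \frac{9}{16}$ ($w{\left(X \right)} = \frac{X + X \frac{1}{8}}{2 X} = \left(X + \frac{X}{8}\right) \frac{1}{2 X} = \frac{9 X}{8} \frac{1}{2 X} = \frac{9}{16}$)
$p{\left(E \right)} = - \frac{16}{3}$ ($p{\left(E \right)} = - \frac{3}{\frac{9}{16}} = \left(-3\right) \frac{16}{9} = - \frac{16}{3}$)
$\frac{A{\left(4 \right)} \left(59 + 150\right)}{p{\left(-35 \right)}} = \frac{4 \left(59 + 150\right)}{- \frac{16}{3}} = 4 \cdot 209 \left(- \frac{3}{16}\right) = 836 \left(- \frac{3}{16}\right) = - \frac{627}{4}$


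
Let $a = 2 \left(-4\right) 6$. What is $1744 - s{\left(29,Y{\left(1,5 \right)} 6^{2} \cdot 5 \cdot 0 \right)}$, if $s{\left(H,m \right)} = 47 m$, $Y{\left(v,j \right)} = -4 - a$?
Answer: $1744$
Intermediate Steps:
$a = -48$ ($a = \left(-8\right) 6 = -48$)
$Y{\left(v,j \right)} = 44$ ($Y{\left(v,j \right)} = -4 - -48 = -4 + 48 = 44$)
$1744 - s{\left(29,Y{\left(1,5 \right)} 6^{2} \cdot 5 \cdot 0 \right)} = 1744 - 47 \cdot 44 \cdot 6^{2} \cdot 5 \cdot 0 = 1744 - 47 \cdot 44 \cdot 36 \cdot 0 = 1744 - 47 \cdot 1584 \cdot 0 = 1744 - 47 \cdot 0 = 1744 - 0 = 1744 + 0 = 1744$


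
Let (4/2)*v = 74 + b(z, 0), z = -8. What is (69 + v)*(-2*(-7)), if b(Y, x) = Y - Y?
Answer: 1484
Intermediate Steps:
b(Y, x) = 0
v = 37 (v = (74 + 0)/2 = (½)*74 = 37)
(69 + v)*(-2*(-7)) = (69 + 37)*(-2*(-7)) = 106*14 = 1484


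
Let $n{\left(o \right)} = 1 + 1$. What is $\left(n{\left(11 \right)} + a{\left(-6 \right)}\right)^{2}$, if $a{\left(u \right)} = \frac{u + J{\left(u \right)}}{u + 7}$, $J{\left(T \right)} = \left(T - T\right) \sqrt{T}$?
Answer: $16$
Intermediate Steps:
$J{\left(T \right)} = 0$ ($J{\left(T \right)} = 0 \sqrt{T} = 0$)
$n{\left(o \right)} = 2$
$a{\left(u \right)} = \frac{u}{7 + u}$ ($a{\left(u \right)} = \frac{u + 0}{u + 7} = \frac{u}{7 + u}$)
$\left(n{\left(11 \right)} + a{\left(-6 \right)}\right)^{2} = \left(2 - \frac{6}{7 - 6}\right)^{2} = \left(2 - \frac{6}{1}\right)^{2} = \left(2 - 6\right)^{2} = \left(-4\right)^{2} = 16$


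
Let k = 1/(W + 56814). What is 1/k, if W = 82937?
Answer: 139751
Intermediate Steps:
k = 1/139751 (k = 1/(82937 + 56814) = 1/139751 ≈ 7.1556e-6)
1/k = 1/(1/139751) = 139751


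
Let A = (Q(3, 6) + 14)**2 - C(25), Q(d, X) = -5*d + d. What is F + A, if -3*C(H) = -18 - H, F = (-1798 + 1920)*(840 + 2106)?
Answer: 1078205/3 ≈ 3.5940e+5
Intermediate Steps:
F = 359412 (F = 122*2946 = 359412)
Q(d, X) = -4*d
C(H) = 6 + H/3 (C(H) = -(-18 - H)/3 = 6 + H/3)
A = -31/3 (A = (-4*3 + 14)**2 - (6 + (1/3)*25) = (-12 + 14)**2 - (6 + 25/3) = 2**2 - 1*43/3 = 4 - 43/3 = -31/3 ≈ -10.333)
F + A = 359412 - 31/3 = 1078205/3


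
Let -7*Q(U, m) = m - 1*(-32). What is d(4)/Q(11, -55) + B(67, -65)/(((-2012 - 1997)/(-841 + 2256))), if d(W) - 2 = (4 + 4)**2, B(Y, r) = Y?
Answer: -328357/92207 ≈ -3.5611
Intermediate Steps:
d(W) = 66 (d(W) = 2 + (4 + 4)**2 = 2 + 8**2 = 2 + 64 = 66)
Q(U, m) = -32/7 - m/7 (Q(U, m) = -(m - 1*(-32))/7 = -(m + 32)/7 = -(32 + m)/7 = -32/7 - m/7)
d(4)/Q(11, -55) + B(67, -65)/(((-2012 - 1997)/(-841 + 2256))) = 66/(-32/7 - 1/7*(-55)) + 67/(((-2012 - 1997)/(-841 + 2256))) = 66/(-32/7 + 55/7) + 67/((-4009/1415)) = 66/(23/7) + 67/((-4009*1/1415)) = 66*(7/23) + 67/(-4009/1415) = 462/23 + 67*(-1415/4009) = 462/23 - 94805/4009 = -328357/92207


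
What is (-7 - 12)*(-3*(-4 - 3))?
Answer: -399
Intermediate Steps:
(-7 - 12)*(-3*(-4 - 3)) = -(-57)*(-7) = -19*21 = -399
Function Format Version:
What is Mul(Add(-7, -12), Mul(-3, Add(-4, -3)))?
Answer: -399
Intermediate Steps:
Mul(Add(-7, -12), Mul(-3, Add(-4, -3))) = Mul(-19, Mul(-3, -7)) = Mul(-19, 21) = -399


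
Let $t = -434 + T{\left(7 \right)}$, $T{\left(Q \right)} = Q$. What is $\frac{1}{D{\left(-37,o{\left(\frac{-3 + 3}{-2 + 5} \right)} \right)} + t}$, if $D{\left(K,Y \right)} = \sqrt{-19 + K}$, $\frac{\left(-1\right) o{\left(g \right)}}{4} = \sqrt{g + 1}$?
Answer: $- \frac{61}{26055} - \frac{2 i \sqrt{14}}{182385} \approx -0.0023412 - 4.103 \cdot 10^{-5} i$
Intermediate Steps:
$o{\left(g \right)} = - 4 \sqrt{1 + g}$ ($o{\left(g \right)} = - 4 \sqrt{g + 1} = - 4 \sqrt{1 + g}$)
$t = -427$ ($t = -434 + 7 = -427$)
$\frac{1}{D{\left(-37,o{\left(\frac{-3 + 3}{-2 + 5} \right)} \right)} + t} = \frac{1}{\sqrt{-19 - 37} - 427} = \frac{1}{\sqrt{-56} - 427} = \frac{1}{2 i \sqrt{14} - 427} = \frac{1}{-427 + 2 i \sqrt{14}}$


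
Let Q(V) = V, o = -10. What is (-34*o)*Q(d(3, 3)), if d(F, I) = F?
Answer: 1020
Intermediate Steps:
(-34*o)*Q(d(3, 3)) = -34*(-10)*3 = 340*3 = 1020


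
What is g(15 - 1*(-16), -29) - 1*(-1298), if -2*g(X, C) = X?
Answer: 2565/2 ≈ 1282.5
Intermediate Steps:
g(X, C) = -X/2
g(15 - 1*(-16), -29) - 1*(-1298) = -(15 - 1*(-16))/2 - 1*(-1298) = -(15 + 16)/2 + 1298 = -½*31 + 1298 = -31/2 + 1298 = 2565/2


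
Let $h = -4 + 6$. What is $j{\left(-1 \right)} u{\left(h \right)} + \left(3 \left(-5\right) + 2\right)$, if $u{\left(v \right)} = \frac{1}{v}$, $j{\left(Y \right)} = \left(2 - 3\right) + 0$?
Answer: $- \frac{27}{2} \approx -13.5$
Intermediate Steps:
$h = 2$
$j{\left(Y \right)} = -1$ ($j{\left(Y \right)} = -1 + 0 = -1$)
$j{\left(-1 \right)} u{\left(h \right)} + \left(3 \left(-5\right) + 2\right) = - \frac{1}{2} + \left(3 \left(-5\right) + 2\right) = \left(-1\right) \frac{1}{2} + \left(-15 + 2\right) = - \frac{1}{2} - 13 = - \frac{27}{2}$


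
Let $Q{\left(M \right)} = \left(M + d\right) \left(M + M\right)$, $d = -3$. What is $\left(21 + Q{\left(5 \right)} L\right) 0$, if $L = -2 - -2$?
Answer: $0$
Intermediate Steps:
$Q{\left(M \right)} = 2 M \left(-3 + M\right)$ ($Q{\left(M \right)} = \left(M - 3\right) \left(M + M\right) = \left(-3 + M\right) 2 M = 2 M \left(-3 + M\right)$)
$L = 0$ ($L = -2 + 2 = 0$)
$\left(21 + Q{\left(5 \right)} L\right) 0 = \left(21 + 2 \cdot 5 \left(-3 + 5\right) 0\right) 0 = \left(21 + 2 \cdot 5 \cdot 2 \cdot 0\right) 0 = \left(21 + 20 \cdot 0\right) 0 = \left(21 + 0\right) 0 = 21 \cdot 0 = 0$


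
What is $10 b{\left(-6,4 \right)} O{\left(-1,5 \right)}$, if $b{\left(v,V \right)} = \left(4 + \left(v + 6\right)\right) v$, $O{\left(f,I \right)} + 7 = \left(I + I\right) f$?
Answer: $4080$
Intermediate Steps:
$O{\left(f,I \right)} = -7 + 2 I f$ ($O{\left(f,I \right)} = -7 + \left(I + I\right) f = -7 + 2 I f$)
$b{\left(v,V \right)} = v \left(10 + v\right)$ ($b{\left(v,V \right)} = \left(4 + \left(6 + v\right)\right) v = \left(10 + v\right) v = v \left(10 + v\right)$)
$10 b{\left(-6,4 \right)} O{\left(-1,5 \right)} = 10 \left(- 6 \left(10 - 6\right)\right) \left(-7 + 2 \cdot 5 \left(-1\right)\right) = 10 \left(\left(-6\right) 4\right) \left(-7 - 10\right) = 10 \left(-24\right) \left(-17\right) = \left(-240\right) \left(-17\right) = 4080$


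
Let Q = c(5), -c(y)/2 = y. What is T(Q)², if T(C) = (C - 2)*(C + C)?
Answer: 57600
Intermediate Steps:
c(y) = -2*y
Q = -10 (Q = -2*5 = -10)
T(C) = 2*C*(-2 + C) (T(C) = (-2 + C)*(2*C) = 2*C*(-2 + C))
T(Q)² = (2*(-10)*(-2 - 10))² = (2*(-10)*(-12))² = 240² = 57600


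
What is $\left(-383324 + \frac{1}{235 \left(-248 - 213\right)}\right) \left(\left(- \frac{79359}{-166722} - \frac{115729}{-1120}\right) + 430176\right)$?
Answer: $- \frac{556090462279990129939063}{3371541202400} \approx -1.6494 \cdot 10^{11}$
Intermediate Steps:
$\left(-383324 + \frac{1}{235 \left(-248 - 213\right)}\right) \left(\left(- \frac{79359}{-166722} - \frac{115729}{-1120}\right) + 430176\right) = \left(-383324 + \frac{1}{235 \left(-248 - 213\right)}\right) \left(\left(\left(-79359\right) \left(- \frac{1}{166722}\right) - - \frac{115729}{1120}\right) + 430176\right) = \left(-383324 + \frac{1}{235 \left(-461\right)}\right) \left(\left(\frac{26453}{55574} + \frac{115729}{1120}\right) + 430176\right) = \left(-383324 + \frac{1}{-108335}\right) \left(\frac{3230575403}{31121440} + 430176\right) = \left(-383324 - \frac{1}{108335}\right) \frac{13390927148843}{31121440} = \left(- \frac{41527405541}{108335}\right) \frac{13390927148843}{31121440} = - \frac{556090462279990129939063}{3371541202400}$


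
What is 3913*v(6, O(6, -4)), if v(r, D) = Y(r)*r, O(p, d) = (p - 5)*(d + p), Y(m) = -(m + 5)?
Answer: -258258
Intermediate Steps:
Y(m) = -5 - m (Y(m) = -(5 + m) = -5 - m)
O(p, d) = (-5 + p)*(d + p)
v(r, D) = r*(-5 - r) (v(r, D) = (-5 - r)*r = r*(-5 - r))
3913*v(6, O(6, -4)) = 3913*(-1*6*(5 + 6)) = 3913*(-1*6*11) = 3913*(-66) = -258258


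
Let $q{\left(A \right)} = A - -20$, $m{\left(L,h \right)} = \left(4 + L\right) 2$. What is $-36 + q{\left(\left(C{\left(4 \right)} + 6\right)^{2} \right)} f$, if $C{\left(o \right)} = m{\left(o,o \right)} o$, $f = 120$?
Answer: $590364$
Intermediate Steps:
$m{\left(L,h \right)} = 8 + 2 L$
$C{\left(o \right)} = o \left(8 + 2 o\right)$ ($C{\left(o \right)} = \left(8 + 2 o\right) o = o \left(8 + 2 o\right)$)
$q{\left(A \right)} = 20 + A$ ($q{\left(A \right)} = A + 20 = 20 + A$)
$-36 + q{\left(\left(C{\left(4 \right)} + 6\right)^{2} \right)} f = -36 + \left(20 + \left(2 \cdot 4 \left(4 + 4\right) + 6\right)^{2}\right) 120 = -36 + \left(20 + \left(2 \cdot 4 \cdot 8 + 6\right)^{2}\right) 120 = -36 + \left(20 + \left(64 + 6\right)^{2}\right) 120 = -36 + \left(20 + 70^{2}\right) 120 = -36 + \left(20 + 4900\right) 120 = -36 + 4920 \cdot 120 = -36 + 590400 = 590364$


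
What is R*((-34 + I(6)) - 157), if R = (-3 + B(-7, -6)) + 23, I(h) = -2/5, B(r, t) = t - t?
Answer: -3828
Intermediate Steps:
B(r, t) = 0
I(h) = -2/5 (I(h) = -2*1/5 = -2/5)
R = 20 (R = (-3 + 0) + 23 = -3 + 23 = 20)
R*((-34 + I(6)) - 157) = 20*((-34 - 2/5) - 157) = 20*(-172/5 - 157) = 20*(-957/5) = -3828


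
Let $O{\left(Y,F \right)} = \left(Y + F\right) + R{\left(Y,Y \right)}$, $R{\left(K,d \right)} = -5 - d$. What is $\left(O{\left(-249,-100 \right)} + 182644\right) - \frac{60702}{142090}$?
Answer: $\frac{12968452904}{71045} \approx 1.8254 \cdot 10^{5}$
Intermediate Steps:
$O{\left(Y,F \right)} = -5 + F$ ($O{\left(Y,F \right)} = \left(Y + F\right) - \left(5 + Y\right) = \left(F + Y\right) - \left(5 + Y\right) = -5 + F$)
$\left(O{\left(-249,-100 \right)} + 182644\right) - \frac{60702}{142090} = \left(\left(-5 - 100\right) + 182644\right) - \frac{60702}{142090} = \left(-105 + 182644\right) - \frac{30351}{71045} = 182539 - \frac{30351}{71045} = \frac{12968452904}{71045}$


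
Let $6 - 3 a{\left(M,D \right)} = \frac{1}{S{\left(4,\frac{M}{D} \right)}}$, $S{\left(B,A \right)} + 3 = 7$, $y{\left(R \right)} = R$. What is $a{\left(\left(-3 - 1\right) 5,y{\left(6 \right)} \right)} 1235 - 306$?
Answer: $\frac{24733}{12} \approx 2061.1$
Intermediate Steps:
$S{\left(B,A \right)} = 4$ ($S{\left(B,A \right)} = -3 + 7 = 4$)
$a{\left(M,D \right)} = \frac{23}{12}$ ($a{\left(M,D \right)} = 2 - \frac{1}{3 \cdot 4} = 2 - \frac{1}{12} = \frac{23}{12}$)
$a{\left(\left(-3 - 1\right) 5,y{\left(6 \right)} \right)} 1235 - 306 = \frac{23}{12} \cdot 1235 - 306 = \frac{28405}{12} - 306 = \frac{24733}{12}$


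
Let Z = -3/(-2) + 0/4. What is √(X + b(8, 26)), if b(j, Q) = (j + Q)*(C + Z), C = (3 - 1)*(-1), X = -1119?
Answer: 4*I*√71 ≈ 33.705*I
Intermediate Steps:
Z = 3/2 (Z = -3*(-½) + 0*(¼) = 3/2 + 0 = 3/2 ≈ 1.5000)
C = -2 (C = 2*(-1) = -2)
b(j, Q) = -Q/2 - j/2 (b(j, Q) = (j + Q)*(-2 + 3/2) = (Q + j)*(-½) = -Q/2 - j/2)
√(X + b(8, 26)) = √(-1119 + (-½*26 - ½*8)) = √(-1119 + (-13 - 4)) = √(-1119 - 17) = √(-1136) = 4*I*√71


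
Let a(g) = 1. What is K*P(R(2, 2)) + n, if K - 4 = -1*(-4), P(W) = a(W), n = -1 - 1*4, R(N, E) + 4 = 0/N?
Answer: 3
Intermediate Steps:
R(N, E) = -4 (R(N, E) = -4 + 0/N = -4 + 0 = -4)
n = -5 (n = -1 - 4 = -5)
P(W) = 1
K = 8 (K = 4 - 1*(-4) = 4 + 4 = 8)
K*P(R(2, 2)) + n = 8*1 - 5 = 8 - 5 = 3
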